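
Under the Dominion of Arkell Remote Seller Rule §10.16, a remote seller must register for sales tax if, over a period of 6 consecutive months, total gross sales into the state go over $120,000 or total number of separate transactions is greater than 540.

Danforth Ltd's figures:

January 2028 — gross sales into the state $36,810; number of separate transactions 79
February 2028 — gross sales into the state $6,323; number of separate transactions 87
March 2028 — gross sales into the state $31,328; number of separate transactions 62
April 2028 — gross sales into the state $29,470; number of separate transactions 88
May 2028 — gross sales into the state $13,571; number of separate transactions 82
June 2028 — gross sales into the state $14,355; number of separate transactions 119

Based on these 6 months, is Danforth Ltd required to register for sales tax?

Total gross sales into the state: $36,810 + $6,323 + $31,328 + $29,470 + $13,571 + $14,355 = $131,857 (> $120,000).
Total number of separate transactions: 79 + 87 + 62 + 88 + 82 + 119 = 517 (≤ 540).
The test is 'or': at least one threshold is exceeded.

Yes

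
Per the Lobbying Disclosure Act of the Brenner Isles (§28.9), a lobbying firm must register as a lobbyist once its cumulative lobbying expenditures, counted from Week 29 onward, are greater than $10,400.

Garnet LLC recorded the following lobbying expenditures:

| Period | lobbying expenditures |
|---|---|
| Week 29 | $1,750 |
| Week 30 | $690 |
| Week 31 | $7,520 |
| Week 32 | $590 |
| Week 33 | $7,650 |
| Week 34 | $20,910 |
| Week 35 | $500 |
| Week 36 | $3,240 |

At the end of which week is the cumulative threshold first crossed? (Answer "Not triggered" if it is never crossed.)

Week 32

Through Week 29: $1,750
Through Week 30: $2,440
Through Week 31: $9,960
Through Week 32: $10,550 ← exceeds threshold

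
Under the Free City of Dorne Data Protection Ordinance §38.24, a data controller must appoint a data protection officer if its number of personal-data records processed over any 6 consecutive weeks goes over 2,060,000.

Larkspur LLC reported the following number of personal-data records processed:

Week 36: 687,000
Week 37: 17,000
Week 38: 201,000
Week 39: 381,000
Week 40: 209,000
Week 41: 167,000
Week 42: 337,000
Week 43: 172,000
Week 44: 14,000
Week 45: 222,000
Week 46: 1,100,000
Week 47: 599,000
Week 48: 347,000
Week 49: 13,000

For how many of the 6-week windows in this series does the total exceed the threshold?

3

Week 36–Week 41: 687,000 + 17,000 + 201,000 + 381,000 + 209,000 + 167,000 = 1,662,000 (under)
Week 37–Week 42: 17,000 + 201,000 + 381,000 + 209,000 + 167,000 + 337,000 = 1,312,000 (under)
Week 38–Week 43: 201,000 + 381,000 + 209,000 + 167,000 + 337,000 + 172,000 = 1,467,000 (under)
Week 39–Week 44: 381,000 + 209,000 + 167,000 + 337,000 + 172,000 + 14,000 = 1,280,000 (under)
Week 40–Week 45: 209,000 + 167,000 + 337,000 + 172,000 + 14,000 + 222,000 = 1,121,000 (under)
Week 41–Week 46: 167,000 + 337,000 + 172,000 + 14,000 + 222,000 + 1,100,000 = 2,012,000 (under)
Week 42–Week 47: 337,000 + 172,000 + 14,000 + 222,000 + 1,100,000 + 599,000 = 2,444,000 (over)
Week 43–Week 48: 172,000 + 14,000 + 222,000 + 1,100,000 + 599,000 + 347,000 = 2,454,000 (over)
Week 44–Week 49: 14,000 + 222,000 + 1,100,000 + 599,000 + 347,000 + 13,000 = 2,295,000 (over)
3 windows exceed the threshold.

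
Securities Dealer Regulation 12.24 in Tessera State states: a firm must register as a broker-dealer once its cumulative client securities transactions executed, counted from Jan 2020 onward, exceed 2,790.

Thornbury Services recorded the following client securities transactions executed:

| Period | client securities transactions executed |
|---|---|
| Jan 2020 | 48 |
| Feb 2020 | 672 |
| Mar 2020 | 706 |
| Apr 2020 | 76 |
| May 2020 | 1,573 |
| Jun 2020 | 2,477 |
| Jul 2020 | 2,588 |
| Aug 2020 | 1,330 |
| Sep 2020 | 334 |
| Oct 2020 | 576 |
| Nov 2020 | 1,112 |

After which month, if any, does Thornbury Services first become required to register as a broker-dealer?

May 2020

Through Jan 2020: 48
Through Feb 2020: 720
Through Mar 2020: 1,426
Through Apr 2020: 1,502
Through May 2020: 3,075 ← exceeds threshold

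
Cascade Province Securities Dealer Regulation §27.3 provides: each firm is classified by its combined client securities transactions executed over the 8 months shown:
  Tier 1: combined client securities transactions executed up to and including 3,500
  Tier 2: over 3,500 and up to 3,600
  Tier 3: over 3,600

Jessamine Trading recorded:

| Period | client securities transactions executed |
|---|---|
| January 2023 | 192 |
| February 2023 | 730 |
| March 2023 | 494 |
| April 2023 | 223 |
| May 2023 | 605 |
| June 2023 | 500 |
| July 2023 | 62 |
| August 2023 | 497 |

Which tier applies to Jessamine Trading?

Tier 1

Combined client securities transactions executed: 192 + 730 + 494 + 223 + 605 + 500 + 62 + 497 = 3,303.
3,303 ≤ 3,500, so Tier 1 applies.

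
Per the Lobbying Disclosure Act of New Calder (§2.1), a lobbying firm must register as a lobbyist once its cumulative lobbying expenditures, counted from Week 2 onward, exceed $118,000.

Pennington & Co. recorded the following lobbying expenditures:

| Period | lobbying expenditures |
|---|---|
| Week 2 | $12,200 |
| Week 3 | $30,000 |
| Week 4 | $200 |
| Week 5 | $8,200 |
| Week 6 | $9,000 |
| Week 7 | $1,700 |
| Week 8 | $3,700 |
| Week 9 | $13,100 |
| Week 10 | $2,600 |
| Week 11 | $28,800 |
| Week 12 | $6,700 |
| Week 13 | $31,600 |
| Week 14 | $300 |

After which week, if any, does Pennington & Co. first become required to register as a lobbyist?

Through Week 2: $12,200
Through Week 3: $42,200
Through Week 4: $42,400
Through Week 5: $50,600
Through Week 6: $59,600
Through Week 7: $61,300
Through Week 8: $65,000
Through Week 9: $78,100
Through Week 10: $80,700
Through Week 11: $109,500
Through Week 12: $116,200
Through Week 13: $147,800 ← exceeds threshold

Week 13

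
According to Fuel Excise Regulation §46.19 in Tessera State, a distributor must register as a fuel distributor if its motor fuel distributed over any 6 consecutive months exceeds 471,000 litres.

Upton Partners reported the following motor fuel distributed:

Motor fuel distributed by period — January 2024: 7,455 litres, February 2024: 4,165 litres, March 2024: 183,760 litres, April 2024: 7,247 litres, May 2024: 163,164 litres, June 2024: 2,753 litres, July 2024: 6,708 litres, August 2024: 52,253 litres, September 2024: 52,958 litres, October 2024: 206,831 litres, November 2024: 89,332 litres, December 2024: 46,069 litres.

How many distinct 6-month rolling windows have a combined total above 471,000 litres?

January 2024–June 2024: 7,455 litres + 4,165 litres + 183,760 litres + 7,247 litres + 163,164 litres + 2,753 litres = 368,544 litres (under)
February 2024–July 2024: 4,165 litres + 183,760 litres + 7,247 litres + 163,164 litres + 2,753 litres + 6,708 litres = 367,797 litres (under)
March 2024–August 2024: 183,760 litres + 7,247 litres + 163,164 litres + 2,753 litres + 6,708 litres + 52,253 litres = 415,885 litres (under)
April 2024–September 2024: 7,247 litres + 163,164 litres + 2,753 litres + 6,708 litres + 52,253 litres + 52,958 litres = 285,083 litres (under)
May 2024–October 2024: 163,164 litres + 2,753 litres + 6,708 litres + 52,253 litres + 52,958 litres + 206,831 litres = 484,667 litres (over)
June 2024–November 2024: 2,753 litres + 6,708 litres + 52,253 litres + 52,958 litres + 206,831 litres + 89,332 litres = 410,835 litres (under)
July 2024–December 2024: 6,708 litres + 52,253 litres + 52,958 litres + 206,831 litres + 89,332 litres + 46,069 litres = 454,151 litres (under)
1 window exceeds the threshold.

1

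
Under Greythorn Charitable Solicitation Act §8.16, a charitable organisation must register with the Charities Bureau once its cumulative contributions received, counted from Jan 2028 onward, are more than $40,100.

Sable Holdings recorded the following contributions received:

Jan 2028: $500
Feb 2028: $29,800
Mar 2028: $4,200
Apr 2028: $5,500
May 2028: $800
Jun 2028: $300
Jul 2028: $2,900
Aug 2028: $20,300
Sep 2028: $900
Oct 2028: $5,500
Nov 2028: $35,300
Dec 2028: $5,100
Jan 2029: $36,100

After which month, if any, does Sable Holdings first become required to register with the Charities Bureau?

May 2028

Through Jan 2028: $500
Through Feb 2028: $30,300
Through Mar 2028: $34,500
Through Apr 2028: $40,000
Through May 2028: $40,800 ← exceeds threshold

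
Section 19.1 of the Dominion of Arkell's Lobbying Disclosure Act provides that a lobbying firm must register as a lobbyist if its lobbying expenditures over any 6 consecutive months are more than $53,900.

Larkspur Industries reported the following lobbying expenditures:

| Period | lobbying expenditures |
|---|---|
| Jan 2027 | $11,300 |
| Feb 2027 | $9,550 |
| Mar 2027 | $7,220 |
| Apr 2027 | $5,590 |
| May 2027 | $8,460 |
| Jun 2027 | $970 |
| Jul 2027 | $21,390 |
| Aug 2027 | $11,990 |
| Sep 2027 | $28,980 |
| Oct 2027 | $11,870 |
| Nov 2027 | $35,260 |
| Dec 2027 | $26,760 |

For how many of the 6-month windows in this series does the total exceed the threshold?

Jan 2027–Jun 2027: $11,300 + $9,550 + $7,220 + $5,590 + $8,460 + $970 = $43,090 (under)
Feb 2027–Jul 2027: $9,550 + $7,220 + $5,590 + $8,460 + $970 + $21,390 = $53,180 (under)
Mar 2027–Aug 2027: $7,220 + $5,590 + $8,460 + $970 + $21,390 + $11,990 = $55,620 (over)
Apr 2027–Sep 2027: $5,590 + $8,460 + $970 + $21,390 + $11,990 + $28,980 = $77,380 (over)
May 2027–Oct 2027: $8,460 + $970 + $21,390 + $11,990 + $28,980 + $11,870 = $83,660 (over)
Jun 2027–Nov 2027: $970 + $21,390 + $11,990 + $28,980 + $11,870 + $35,260 = $110,460 (over)
Jul 2027–Dec 2027: $21,390 + $11,990 + $28,980 + $11,870 + $35,260 + $26,760 = $136,250 (over)
5 windows exceed the threshold.

5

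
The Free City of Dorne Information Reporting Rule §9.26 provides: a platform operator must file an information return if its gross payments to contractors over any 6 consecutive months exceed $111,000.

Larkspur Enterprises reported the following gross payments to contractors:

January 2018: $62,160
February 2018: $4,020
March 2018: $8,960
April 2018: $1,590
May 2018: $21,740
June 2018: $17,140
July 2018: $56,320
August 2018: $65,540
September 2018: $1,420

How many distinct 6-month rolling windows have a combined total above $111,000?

January 2018–June 2018: $62,160 + $4,020 + $8,960 + $1,590 + $21,740 + $17,140 = $115,610 (over)
February 2018–July 2018: $4,020 + $8,960 + $1,590 + $21,740 + $17,140 + $56,320 = $109,770 (under)
March 2018–August 2018: $8,960 + $1,590 + $21,740 + $17,140 + $56,320 + $65,540 = $171,290 (over)
April 2018–September 2018: $1,590 + $21,740 + $17,140 + $56,320 + $65,540 + $1,420 = $163,750 (over)
3 windows exceed the threshold.

3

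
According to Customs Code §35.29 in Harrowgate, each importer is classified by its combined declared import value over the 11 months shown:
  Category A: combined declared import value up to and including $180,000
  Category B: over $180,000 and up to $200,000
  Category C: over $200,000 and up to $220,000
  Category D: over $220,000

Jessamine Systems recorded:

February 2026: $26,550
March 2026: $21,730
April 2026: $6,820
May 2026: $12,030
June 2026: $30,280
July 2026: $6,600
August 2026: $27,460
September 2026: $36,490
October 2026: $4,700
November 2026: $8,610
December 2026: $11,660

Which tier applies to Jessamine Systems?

Combined declared import value: $26,550 + $21,730 + $6,820 + $12,030 + $30,280 + $6,600 + $27,460 + $36,490 + $4,700 + $8,610 + $11,660 = $192,930.
$180,000 < $192,930 ≤ $200,000, so Category B applies.

Category B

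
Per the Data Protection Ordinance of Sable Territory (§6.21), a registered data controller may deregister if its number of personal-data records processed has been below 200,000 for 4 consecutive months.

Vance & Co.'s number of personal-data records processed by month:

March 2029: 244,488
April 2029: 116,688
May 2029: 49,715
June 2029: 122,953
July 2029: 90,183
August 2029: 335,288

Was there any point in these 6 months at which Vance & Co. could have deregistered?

Months below 200,000: April 2029, May 2029, June 2029, July 2029.
Longest run of consecutive months below the threshold: 4.
4 ≥ 4, so Vance & Co. became eligible.

Yes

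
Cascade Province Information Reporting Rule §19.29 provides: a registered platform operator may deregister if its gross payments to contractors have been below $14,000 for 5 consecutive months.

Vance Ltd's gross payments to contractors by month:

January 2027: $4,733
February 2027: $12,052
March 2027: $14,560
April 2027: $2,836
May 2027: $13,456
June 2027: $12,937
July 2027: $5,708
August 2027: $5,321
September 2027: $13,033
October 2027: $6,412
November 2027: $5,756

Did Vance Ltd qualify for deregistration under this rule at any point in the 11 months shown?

Months below $14,000: January 2027, February 2027, April 2027, May 2027, June 2027, July 2027, August 2027, September 2027, October 2027, November 2027.
Longest run of consecutive months below the threshold: 8.
8 ≥ 5, so Vance Ltd became eligible.

Yes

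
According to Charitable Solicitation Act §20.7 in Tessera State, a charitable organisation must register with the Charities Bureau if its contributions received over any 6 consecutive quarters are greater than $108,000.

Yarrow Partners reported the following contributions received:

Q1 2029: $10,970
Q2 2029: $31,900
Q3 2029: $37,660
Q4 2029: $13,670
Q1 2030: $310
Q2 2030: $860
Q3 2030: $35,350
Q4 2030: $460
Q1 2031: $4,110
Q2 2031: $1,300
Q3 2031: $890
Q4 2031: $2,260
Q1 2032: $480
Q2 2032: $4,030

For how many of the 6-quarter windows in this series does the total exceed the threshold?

Q1 2029–Q2 2030: $10,970 + $31,900 + $37,660 + $13,670 + $310 + $860 = $95,370 (under)
Q2 2029–Q3 2030: $31,900 + $37,660 + $13,670 + $310 + $860 + $35,350 = $119,750 (over)
Q3 2029–Q4 2030: $37,660 + $13,670 + $310 + $860 + $35,350 + $460 = $88,310 (under)
Q4 2029–Q1 2031: $13,670 + $310 + $860 + $35,350 + $460 + $4,110 = $54,760 (under)
Q1 2030–Q2 2031: $310 + $860 + $35,350 + $460 + $4,110 + $1,300 = $42,390 (under)
Q2 2030–Q3 2031: $860 + $35,350 + $460 + $4,110 + $1,300 + $890 = $42,970 (under)
Q3 2030–Q4 2031: $35,350 + $460 + $4,110 + $1,300 + $890 + $2,260 = $44,370 (under)
Q4 2030–Q1 2032: $460 + $4,110 + $1,300 + $890 + $2,260 + $480 = $9,500 (under)
Q1 2031–Q2 2032: $4,110 + $1,300 + $890 + $2,260 + $480 + $4,030 = $13,070 (under)
1 window exceeds the threshold.

1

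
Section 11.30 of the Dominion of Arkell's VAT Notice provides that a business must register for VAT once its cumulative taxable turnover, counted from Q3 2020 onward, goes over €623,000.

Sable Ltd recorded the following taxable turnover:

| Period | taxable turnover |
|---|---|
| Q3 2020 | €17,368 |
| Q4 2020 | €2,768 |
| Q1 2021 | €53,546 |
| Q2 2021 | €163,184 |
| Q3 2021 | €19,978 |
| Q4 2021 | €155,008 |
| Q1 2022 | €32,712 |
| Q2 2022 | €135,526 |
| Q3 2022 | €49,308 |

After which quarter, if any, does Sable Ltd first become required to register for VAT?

Through Q3 2020: €17,368
Through Q4 2020: €20,136
Through Q1 2021: €73,682
Through Q2 2021: €236,866
Through Q3 2021: €256,844
Through Q4 2021: €411,852
Through Q1 2022: €444,564
Through Q2 2022: €580,090
Through Q3 2022: €629,398 ← exceeds threshold

Q3 2022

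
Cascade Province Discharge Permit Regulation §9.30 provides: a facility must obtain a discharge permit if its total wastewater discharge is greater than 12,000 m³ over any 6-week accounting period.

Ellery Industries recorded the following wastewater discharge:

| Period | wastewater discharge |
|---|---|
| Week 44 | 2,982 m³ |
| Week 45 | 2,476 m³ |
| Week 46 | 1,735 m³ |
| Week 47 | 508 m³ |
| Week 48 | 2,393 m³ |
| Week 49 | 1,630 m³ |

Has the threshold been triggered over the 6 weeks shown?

Total wastewater discharge: 2,982 m³ + 2,476 m³ + 1,735 m³ + 508 m³ + 2,393 m³ + 1,630 m³ = 11,724 m³.
11,724 m³ ≤ 12,000 m³, so the threshold is not exceeded.

No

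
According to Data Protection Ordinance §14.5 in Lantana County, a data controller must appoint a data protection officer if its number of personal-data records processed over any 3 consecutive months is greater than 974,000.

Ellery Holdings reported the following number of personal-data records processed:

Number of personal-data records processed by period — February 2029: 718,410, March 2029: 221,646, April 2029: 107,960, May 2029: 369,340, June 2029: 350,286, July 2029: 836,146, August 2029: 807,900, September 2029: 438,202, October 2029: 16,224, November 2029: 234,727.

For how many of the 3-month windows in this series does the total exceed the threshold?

February 2029–April 2029: 718,410 + 221,646 + 107,960 = 1,048,016 (over)
March 2029–May 2029: 221,646 + 107,960 + 369,340 = 698,946 (under)
April 2029–June 2029: 107,960 + 369,340 + 350,286 = 827,586 (under)
May 2029–July 2029: 369,340 + 350,286 + 836,146 = 1,555,772 (over)
June 2029–August 2029: 350,286 + 836,146 + 807,900 = 1,994,332 (over)
July 2029–September 2029: 836,146 + 807,900 + 438,202 = 2,082,248 (over)
August 2029–October 2029: 807,900 + 438,202 + 16,224 = 1,262,326 (over)
September 2029–November 2029: 438,202 + 16,224 + 234,727 = 689,153 (under)
5 windows exceed the threshold.

5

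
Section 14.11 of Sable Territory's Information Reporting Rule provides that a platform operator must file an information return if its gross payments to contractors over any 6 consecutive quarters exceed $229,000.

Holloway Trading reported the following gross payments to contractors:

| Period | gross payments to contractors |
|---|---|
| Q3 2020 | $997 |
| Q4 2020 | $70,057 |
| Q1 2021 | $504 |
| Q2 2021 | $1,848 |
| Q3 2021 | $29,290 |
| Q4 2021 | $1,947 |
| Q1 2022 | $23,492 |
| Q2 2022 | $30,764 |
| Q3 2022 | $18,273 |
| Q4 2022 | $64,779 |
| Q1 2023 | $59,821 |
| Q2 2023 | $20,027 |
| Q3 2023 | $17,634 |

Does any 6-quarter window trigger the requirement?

No

Q3 2020–Q4 2021: $997 + $70,057 + $504 + $1,848 + $29,290 + $1,947 = $104,643 (under)
Q4 2020–Q1 2022: $70,057 + $504 + $1,848 + $29,290 + $1,947 + $23,492 = $127,138 (under)
Q1 2021–Q2 2022: $504 + $1,848 + $29,290 + $1,947 + $23,492 + $30,764 = $87,845 (under)
Q2 2021–Q3 2022: $1,848 + $29,290 + $1,947 + $23,492 + $30,764 + $18,273 = $105,614 (under)
Q3 2021–Q4 2022: $29,290 + $1,947 + $23,492 + $30,764 + $18,273 + $64,779 = $168,545 (under)
Q4 2021–Q1 2023: $1,947 + $23,492 + $30,764 + $18,273 + $64,779 + $59,821 = $199,076 (under)
Q1 2022–Q2 2023: $23,492 + $30,764 + $18,273 + $64,779 + $59,821 + $20,027 = $217,156 (under)
Q2 2022–Q3 2023: $30,764 + $18,273 + $64,779 + $59,821 + $20,027 + $17,634 = $211,298 (under)
No window exceeds $229,000.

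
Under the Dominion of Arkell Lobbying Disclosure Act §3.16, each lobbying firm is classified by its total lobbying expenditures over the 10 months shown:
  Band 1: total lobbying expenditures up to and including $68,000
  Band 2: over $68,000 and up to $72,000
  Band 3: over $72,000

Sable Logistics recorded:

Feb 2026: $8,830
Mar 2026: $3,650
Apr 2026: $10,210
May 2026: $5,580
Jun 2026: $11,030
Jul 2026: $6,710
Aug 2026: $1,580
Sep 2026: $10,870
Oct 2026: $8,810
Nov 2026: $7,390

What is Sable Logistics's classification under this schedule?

Band 3

Total lobbying expenditures: $8,830 + $3,650 + $10,210 + $5,580 + $11,030 + $6,710 + $1,580 + $10,870 + $8,810 + $7,390 = $74,660.
$74,660 > $72,000, so Band 3 applies.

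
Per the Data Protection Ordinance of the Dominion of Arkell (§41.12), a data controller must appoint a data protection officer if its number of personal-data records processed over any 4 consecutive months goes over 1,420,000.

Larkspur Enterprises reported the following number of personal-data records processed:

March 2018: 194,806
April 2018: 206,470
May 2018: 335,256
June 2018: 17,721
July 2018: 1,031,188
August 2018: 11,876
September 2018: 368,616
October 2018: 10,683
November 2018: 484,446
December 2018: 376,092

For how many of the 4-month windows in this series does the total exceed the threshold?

March 2018–June 2018: 194,806 + 206,470 + 335,256 + 17,721 = 754,253 (under)
April 2018–July 2018: 206,470 + 335,256 + 17,721 + 1,031,188 = 1,590,635 (over)
May 2018–August 2018: 335,256 + 17,721 + 1,031,188 + 11,876 = 1,396,041 (under)
June 2018–September 2018: 17,721 + 1,031,188 + 11,876 + 368,616 = 1,429,401 (over)
July 2018–October 2018: 1,031,188 + 11,876 + 368,616 + 10,683 = 1,422,363 (over)
August 2018–November 2018: 11,876 + 368,616 + 10,683 + 484,446 = 875,621 (under)
September 2018–December 2018: 368,616 + 10,683 + 484,446 + 376,092 = 1,239,837 (under)
3 windows exceed the threshold.

3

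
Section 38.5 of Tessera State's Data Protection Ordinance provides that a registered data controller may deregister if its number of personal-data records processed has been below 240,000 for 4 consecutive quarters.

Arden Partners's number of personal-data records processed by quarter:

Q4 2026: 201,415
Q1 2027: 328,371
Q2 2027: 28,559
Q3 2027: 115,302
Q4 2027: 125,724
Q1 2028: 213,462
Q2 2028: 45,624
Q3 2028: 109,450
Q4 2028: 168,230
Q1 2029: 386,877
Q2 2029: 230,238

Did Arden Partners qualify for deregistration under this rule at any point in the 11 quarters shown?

Yes

Quarters below 240,000: Q4 2026, Q2 2027, Q3 2027, Q4 2027, Q1 2028, Q2 2028, Q3 2028, Q4 2028, Q2 2029.
Longest run of consecutive quarters below the threshold: 7.
7 ≥ 4, so Arden Partners became eligible.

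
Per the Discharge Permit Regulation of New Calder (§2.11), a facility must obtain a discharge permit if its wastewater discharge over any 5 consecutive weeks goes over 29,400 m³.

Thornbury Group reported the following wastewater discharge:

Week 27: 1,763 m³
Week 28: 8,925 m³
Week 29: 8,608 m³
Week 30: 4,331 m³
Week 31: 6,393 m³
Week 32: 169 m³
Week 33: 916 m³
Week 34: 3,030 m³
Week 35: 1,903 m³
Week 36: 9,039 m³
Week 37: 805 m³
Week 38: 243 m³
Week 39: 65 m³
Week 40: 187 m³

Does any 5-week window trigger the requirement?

Week 27–Week 31: 1,763 m³ + 8,925 m³ + 8,608 m³ + 4,331 m³ + 6,393 m³ = 30,020 m³ (over)
Week 28–Week 32: 8,925 m³ + 8,608 m³ + 4,331 m³ + 6,393 m³ + 169 m³ = 28,426 m³ (under)
Week 29–Week 33: 8,608 m³ + 4,331 m³ + 6,393 m³ + 169 m³ + 916 m³ = 20,417 m³ (under)
Week 30–Week 34: 4,331 m³ + 6,393 m³ + 169 m³ + 916 m³ + 3,030 m³ = 14,839 m³ (under)
Week 31–Week 35: 6,393 m³ + 169 m³ + 916 m³ + 3,030 m³ + 1,903 m³ = 12,411 m³ (under)
Week 32–Week 36: 169 m³ + 916 m³ + 3,030 m³ + 1,903 m³ + 9,039 m³ = 15,057 m³ (under)
Week 33–Week 37: 916 m³ + 3,030 m³ + 1,903 m³ + 9,039 m³ + 805 m³ = 15,693 m³ (under)
Week 34–Week 38: 3,030 m³ + 1,903 m³ + 9,039 m³ + 805 m³ + 243 m³ = 15,020 m³ (under)
Week 35–Week 39: 1,903 m³ + 9,039 m³ + 805 m³ + 243 m³ + 65 m³ = 12,055 m³ (under)
Week 36–Week 40: 9,039 m³ + 805 m³ + 243 m³ + 65 m³ + 187 m³ = 10,339 m³ (under)
At least one window exceeds 29,400 m³.

Yes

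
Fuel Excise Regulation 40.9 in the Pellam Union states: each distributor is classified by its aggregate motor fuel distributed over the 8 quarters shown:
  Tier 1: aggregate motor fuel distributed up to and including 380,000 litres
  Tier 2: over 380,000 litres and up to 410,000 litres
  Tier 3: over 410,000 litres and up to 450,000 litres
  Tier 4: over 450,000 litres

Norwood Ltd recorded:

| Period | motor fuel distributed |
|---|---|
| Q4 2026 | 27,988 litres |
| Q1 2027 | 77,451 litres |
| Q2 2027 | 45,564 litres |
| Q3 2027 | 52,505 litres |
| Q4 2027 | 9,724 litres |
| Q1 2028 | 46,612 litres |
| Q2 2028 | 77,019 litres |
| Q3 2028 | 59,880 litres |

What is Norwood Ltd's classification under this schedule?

Aggregate motor fuel distributed: 27,988 litres + 77,451 litres + 45,564 litres + 52,505 litres + 9,724 litres + 46,612 litres + 77,019 litres + 59,880 litres = 396,743 litres.
380,000 litres < 396,743 litres ≤ 410,000 litres, so Tier 2 applies.

Tier 2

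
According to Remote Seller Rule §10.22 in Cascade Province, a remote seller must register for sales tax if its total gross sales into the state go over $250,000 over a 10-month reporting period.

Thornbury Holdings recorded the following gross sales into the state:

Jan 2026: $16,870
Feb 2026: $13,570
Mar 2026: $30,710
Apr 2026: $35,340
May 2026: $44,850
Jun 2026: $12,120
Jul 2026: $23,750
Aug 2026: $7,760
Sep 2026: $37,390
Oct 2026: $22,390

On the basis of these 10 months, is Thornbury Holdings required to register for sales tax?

Total gross sales into the state: $16,870 + $13,570 + $30,710 + $35,340 + $44,850 + $12,120 + $23,750 + $7,760 + $37,390 + $22,390 = $244,750.
$244,750 ≤ $250,000, so the threshold is not exceeded.

No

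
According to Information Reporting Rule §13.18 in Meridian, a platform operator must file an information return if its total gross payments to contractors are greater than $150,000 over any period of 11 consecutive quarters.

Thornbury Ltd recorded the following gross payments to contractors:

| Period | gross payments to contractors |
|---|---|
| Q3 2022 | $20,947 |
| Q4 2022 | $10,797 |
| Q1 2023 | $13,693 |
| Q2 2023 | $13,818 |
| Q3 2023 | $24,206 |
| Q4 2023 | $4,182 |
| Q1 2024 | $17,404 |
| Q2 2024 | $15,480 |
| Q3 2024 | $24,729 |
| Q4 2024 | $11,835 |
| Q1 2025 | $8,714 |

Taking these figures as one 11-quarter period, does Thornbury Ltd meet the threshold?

Total gross payments to contractors: $20,947 + $10,797 + $13,693 + $13,818 + $24,206 + $4,182 + $17,404 + $15,480 + $24,729 + $11,835 + $8,714 = $165,805.
$165,805 > $150,000, so the threshold is exceeded.

Yes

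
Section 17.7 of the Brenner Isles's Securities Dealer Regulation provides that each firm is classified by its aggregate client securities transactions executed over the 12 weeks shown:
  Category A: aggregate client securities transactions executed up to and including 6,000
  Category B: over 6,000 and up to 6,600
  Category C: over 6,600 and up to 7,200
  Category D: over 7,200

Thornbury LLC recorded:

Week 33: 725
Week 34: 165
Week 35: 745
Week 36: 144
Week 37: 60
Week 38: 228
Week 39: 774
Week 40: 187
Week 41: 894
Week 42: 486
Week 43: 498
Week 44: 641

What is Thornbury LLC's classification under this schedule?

Category A

Aggregate client securities transactions executed: 725 + 165 + 745 + 144 + 60 + 228 + 774 + 187 + 894 + 486 + 498 + 641 = 5,547.
5,547 ≤ 6,000, so Category A applies.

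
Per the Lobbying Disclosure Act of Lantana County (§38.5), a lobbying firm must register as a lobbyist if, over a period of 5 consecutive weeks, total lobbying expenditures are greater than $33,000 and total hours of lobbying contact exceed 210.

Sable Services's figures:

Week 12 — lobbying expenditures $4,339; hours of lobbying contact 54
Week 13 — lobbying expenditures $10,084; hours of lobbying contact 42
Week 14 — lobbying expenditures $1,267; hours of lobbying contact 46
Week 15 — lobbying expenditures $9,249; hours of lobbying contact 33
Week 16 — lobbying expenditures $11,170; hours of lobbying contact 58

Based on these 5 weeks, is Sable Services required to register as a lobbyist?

Yes

Total lobbying expenditures: $4,339 + $10,084 + $1,267 + $9,249 + $11,170 = $36,109 (> $33,000).
Total hours of lobbying contact: 54 + 42 + 46 + 33 + 58 = 233 (> 210).
The test is 'and': both thresholds are exceeded.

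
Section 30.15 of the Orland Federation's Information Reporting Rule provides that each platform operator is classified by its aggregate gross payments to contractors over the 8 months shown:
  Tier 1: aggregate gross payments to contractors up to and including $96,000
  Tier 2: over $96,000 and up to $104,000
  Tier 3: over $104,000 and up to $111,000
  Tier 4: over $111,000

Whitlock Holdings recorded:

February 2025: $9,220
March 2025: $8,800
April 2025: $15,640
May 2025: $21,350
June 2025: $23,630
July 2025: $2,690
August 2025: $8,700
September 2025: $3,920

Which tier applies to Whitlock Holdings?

Aggregate gross payments to contractors: $9,220 + $8,800 + $15,640 + $21,350 + $23,630 + $2,690 + $8,700 + $3,920 = $93,950.
$93,950 ≤ $96,000, so Tier 1 applies.

Tier 1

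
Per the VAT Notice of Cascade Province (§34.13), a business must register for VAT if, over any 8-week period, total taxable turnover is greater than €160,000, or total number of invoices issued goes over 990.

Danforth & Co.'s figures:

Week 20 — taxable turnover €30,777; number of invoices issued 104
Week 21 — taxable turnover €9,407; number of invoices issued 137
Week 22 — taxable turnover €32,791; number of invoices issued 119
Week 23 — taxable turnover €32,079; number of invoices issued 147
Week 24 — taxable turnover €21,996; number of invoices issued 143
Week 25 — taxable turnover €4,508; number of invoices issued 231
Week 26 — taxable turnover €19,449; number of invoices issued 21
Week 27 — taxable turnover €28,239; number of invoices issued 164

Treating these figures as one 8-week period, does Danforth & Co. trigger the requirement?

Yes

Total taxable turnover: €30,777 + €9,407 + €32,791 + €32,079 + €21,996 + €4,508 + €19,449 + €28,239 = €179,246 (> €160,000).
Total number of invoices issued: 104 + 137 + 119 + 147 + 143 + 231 + 21 + 164 = 1,066 (> 990).
The test is 'or': at least one threshold is exceeded.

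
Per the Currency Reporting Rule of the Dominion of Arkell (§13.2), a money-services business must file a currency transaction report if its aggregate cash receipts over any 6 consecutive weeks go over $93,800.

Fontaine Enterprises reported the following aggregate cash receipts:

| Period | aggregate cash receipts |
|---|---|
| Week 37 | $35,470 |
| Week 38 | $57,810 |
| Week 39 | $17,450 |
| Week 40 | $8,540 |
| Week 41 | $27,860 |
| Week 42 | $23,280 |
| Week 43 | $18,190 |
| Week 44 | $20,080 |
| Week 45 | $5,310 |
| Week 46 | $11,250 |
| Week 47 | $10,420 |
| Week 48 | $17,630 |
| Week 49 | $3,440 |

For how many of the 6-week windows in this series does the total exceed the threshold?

5

Week 37–Week 42: $35,470 + $57,810 + $17,450 + $8,540 + $27,860 + $23,280 = $170,410 (over)
Week 38–Week 43: $57,810 + $17,450 + $8,540 + $27,860 + $23,280 + $18,190 = $153,130 (over)
Week 39–Week 44: $17,450 + $8,540 + $27,860 + $23,280 + $18,190 + $20,080 = $115,400 (over)
Week 40–Week 45: $8,540 + $27,860 + $23,280 + $18,190 + $20,080 + $5,310 = $103,260 (over)
Week 41–Week 46: $27,860 + $23,280 + $18,190 + $20,080 + $5,310 + $11,250 = $105,970 (over)
Week 42–Week 47: $23,280 + $18,190 + $20,080 + $5,310 + $11,250 + $10,420 = $88,530 (under)
Week 43–Week 48: $18,190 + $20,080 + $5,310 + $11,250 + $10,420 + $17,630 = $82,880 (under)
Week 44–Week 49: $20,080 + $5,310 + $11,250 + $10,420 + $17,630 + $3,440 = $68,130 (under)
5 windows exceed the threshold.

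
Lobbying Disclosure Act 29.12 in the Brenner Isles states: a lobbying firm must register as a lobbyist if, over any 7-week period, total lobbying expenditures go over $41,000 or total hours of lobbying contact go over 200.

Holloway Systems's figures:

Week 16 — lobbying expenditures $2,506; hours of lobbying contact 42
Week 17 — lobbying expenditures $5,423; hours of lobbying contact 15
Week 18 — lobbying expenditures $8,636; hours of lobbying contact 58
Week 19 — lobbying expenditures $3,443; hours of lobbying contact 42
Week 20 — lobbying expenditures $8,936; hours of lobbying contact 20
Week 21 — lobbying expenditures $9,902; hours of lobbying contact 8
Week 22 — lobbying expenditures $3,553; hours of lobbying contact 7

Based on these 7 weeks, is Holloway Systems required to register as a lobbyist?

Yes

Total lobbying expenditures: $2,506 + $5,423 + $8,636 + $3,443 + $8,936 + $9,902 + $3,553 = $42,399 (> $41,000).
Total hours of lobbying contact: 42 + 15 + 58 + 42 + 20 + 8 + 7 = 192 (≤ 200).
The test is 'or': at least one threshold is exceeded.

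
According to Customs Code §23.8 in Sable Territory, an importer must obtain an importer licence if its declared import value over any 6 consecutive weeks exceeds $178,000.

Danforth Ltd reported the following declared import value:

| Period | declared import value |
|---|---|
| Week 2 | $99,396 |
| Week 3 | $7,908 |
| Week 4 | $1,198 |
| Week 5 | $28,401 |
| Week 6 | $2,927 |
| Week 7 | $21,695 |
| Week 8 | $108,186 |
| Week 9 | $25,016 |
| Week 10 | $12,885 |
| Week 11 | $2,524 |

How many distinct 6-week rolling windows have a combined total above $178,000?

Week 2–Week 7: $99,396 + $7,908 + $1,198 + $28,401 + $2,927 + $21,695 = $161,525 (under)
Week 3–Week 8: $7,908 + $1,198 + $28,401 + $2,927 + $21,695 + $108,186 = $170,315 (under)
Week 4–Week 9: $1,198 + $28,401 + $2,927 + $21,695 + $108,186 + $25,016 = $187,423 (over)
Week 5–Week 10: $28,401 + $2,927 + $21,695 + $108,186 + $25,016 + $12,885 = $199,110 (over)
Week 6–Week 11: $2,927 + $21,695 + $108,186 + $25,016 + $12,885 + $2,524 = $173,233 (under)
2 windows exceed the threshold.

2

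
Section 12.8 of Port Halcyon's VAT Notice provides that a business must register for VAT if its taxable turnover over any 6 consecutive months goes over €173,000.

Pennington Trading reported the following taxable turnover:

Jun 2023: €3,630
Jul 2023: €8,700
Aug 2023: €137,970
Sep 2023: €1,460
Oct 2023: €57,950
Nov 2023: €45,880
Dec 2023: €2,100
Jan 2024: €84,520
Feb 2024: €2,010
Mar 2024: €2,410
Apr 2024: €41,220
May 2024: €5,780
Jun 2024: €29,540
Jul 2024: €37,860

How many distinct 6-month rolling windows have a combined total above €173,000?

6

Jun 2023–Nov 2023: €3,630 + €8,700 + €137,970 + €1,460 + €57,950 + €45,880 = €255,590 (over)
Jul 2023–Dec 2023: €8,700 + €137,970 + €1,460 + €57,950 + €45,880 + €2,100 = €254,060 (over)
Aug 2023–Jan 2024: €137,970 + €1,460 + €57,950 + €45,880 + €2,100 + €84,520 = €329,880 (over)
Sep 2023–Feb 2024: €1,460 + €57,950 + €45,880 + €2,100 + €84,520 + €2,010 = €193,920 (over)
Oct 2023–Mar 2024: €57,950 + €45,880 + €2,100 + €84,520 + €2,010 + €2,410 = €194,870 (over)
Nov 2023–Apr 2024: €45,880 + €2,100 + €84,520 + €2,010 + €2,410 + €41,220 = €178,140 (over)
Dec 2023–May 2024: €2,100 + €84,520 + €2,010 + €2,410 + €41,220 + €5,780 = €138,040 (under)
Jan 2024–Jun 2024: €84,520 + €2,010 + €2,410 + €41,220 + €5,780 + €29,540 = €165,480 (under)
Feb 2024–Jul 2024: €2,010 + €2,410 + €41,220 + €5,780 + €29,540 + €37,860 = €118,820 (under)
6 windows exceed the threshold.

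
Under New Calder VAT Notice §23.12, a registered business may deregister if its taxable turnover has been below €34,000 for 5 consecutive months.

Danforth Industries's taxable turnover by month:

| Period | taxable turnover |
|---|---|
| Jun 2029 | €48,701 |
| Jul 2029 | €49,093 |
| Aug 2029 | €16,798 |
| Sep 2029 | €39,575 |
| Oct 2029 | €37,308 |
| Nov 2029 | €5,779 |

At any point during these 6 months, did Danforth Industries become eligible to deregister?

No

Months below €34,000: Aug 2029, Nov 2029.
Longest run of consecutive months below the threshold: 1.
1 < 5, so Danforth Industries never became eligible.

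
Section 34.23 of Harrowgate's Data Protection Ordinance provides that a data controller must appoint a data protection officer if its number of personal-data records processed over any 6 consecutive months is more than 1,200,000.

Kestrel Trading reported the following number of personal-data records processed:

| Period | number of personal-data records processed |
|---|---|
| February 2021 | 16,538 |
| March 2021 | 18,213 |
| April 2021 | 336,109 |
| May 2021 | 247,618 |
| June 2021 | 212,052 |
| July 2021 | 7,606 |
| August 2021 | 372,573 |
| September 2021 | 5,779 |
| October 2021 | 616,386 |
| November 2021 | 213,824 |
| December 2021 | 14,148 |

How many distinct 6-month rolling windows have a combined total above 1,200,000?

3

February 2021–July 2021: 16,538 + 18,213 + 336,109 + 247,618 + 212,052 + 7,606 = 838,136 (under)
March 2021–August 2021: 18,213 + 336,109 + 247,618 + 212,052 + 7,606 + 372,573 = 1,194,171 (under)
April 2021–September 2021: 336,109 + 247,618 + 212,052 + 7,606 + 372,573 + 5,779 = 1,181,737 (under)
May 2021–October 2021: 247,618 + 212,052 + 7,606 + 372,573 + 5,779 + 616,386 = 1,462,014 (over)
June 2021–November 2021: 212,052 + 7,606 + 372,573 + 5,779 + 616,386 + 213,824 = 1,428,220 (over)
July 2021–December 2021: 7,606 + 372,573 + 5,779 + 616,386 + 213,824 + 14,148 = 1,230,316 (over)
3 windows exceed the threshold.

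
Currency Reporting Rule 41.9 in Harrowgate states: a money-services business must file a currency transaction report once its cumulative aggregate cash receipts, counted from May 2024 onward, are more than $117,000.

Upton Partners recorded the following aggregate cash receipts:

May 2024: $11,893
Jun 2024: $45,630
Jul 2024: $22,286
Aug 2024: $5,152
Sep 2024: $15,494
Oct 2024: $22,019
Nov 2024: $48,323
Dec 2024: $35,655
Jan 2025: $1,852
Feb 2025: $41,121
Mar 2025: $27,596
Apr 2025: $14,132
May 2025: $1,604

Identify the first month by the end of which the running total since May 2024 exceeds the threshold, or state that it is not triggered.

Through May 2024: $11,893
Through Jun 2024: $57,523
Through Jul 2024: $79,809
Through Aug 2024: $84,961
Through Sep 2024: $100,455
Through Oct 2024: $122,474 ← exceeds threshold

Oct 2024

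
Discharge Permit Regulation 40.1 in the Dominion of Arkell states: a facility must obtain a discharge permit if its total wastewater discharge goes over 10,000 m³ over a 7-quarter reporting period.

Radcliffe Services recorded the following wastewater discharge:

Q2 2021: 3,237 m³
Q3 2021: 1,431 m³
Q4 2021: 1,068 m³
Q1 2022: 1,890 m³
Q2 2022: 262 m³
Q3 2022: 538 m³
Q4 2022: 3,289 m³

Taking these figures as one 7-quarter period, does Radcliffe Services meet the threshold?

Total wastewater discharge: 3,237 m³ + 1,431 m³ + 1,068 m³ + 1,890 m³ + 262 m³ + 538 m³ + 3,289 m³ = 11,715 m³.
11,715 m³ > 10,000 m³, so the threshold is exceeded.

Yes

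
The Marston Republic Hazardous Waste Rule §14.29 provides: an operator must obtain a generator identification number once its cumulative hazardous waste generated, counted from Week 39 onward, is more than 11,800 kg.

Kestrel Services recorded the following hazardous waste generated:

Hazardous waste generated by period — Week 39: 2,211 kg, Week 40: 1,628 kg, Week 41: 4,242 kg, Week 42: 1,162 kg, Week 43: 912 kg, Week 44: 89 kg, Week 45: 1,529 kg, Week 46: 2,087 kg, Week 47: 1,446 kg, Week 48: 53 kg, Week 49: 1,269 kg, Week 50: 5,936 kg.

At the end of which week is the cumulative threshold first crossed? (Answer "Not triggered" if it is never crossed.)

Through Week 39: 2,211 kg
Through Week 40: 3,839 kg
Through Week 41: 8,081 kg
Through Week 42: 9,243 kg
Through Week 43: 10,155 kg
Through Week 44: 10,244 kg
Through Week 45: 11,773 kg
Through Week 46: 13,860 kg ← exceeds threshold

Week 46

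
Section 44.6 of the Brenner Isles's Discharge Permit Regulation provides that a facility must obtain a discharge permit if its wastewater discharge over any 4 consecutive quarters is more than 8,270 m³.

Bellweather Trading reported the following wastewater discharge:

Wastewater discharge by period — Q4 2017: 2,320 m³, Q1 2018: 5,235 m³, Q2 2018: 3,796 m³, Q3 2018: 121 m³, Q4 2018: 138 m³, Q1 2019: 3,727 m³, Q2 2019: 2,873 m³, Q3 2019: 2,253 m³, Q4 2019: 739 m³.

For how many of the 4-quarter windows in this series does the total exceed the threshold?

4

Q4 2017–Q3 2018: 2,320 m³ + 5,235 m³ + 3,796 m³ + 121 m³ = 11,472 m³ (over)
Q1 2018–Q4 2018: 5,235 m³ + 3,796 m³ + 121 m³ + 138 m³ = 9,290 m³ (over)
Q2 2018–Q1 2019: 3,796 m³ + 121 m³ + 138 m³ + 3,727 m³ = 7,782 m³ (under)
Q3 2018–Q2 2019: 121 m³ + 138 m³ + 3,727 m³ + 2,873 m³ = 6,859 m³ (under)
Q4 2018–Q3 2019: 138 m³ + 3,727 m³ + 2,873 m³ + 2,253 m³ = 8,991 m³ (over)
Q1 2019–Q4 2019: 3,727 m³ + 2,873 m³ + 2,253 m³ + 739 m³ = 9,592 m³ (over)
4 windows exceed the threshold.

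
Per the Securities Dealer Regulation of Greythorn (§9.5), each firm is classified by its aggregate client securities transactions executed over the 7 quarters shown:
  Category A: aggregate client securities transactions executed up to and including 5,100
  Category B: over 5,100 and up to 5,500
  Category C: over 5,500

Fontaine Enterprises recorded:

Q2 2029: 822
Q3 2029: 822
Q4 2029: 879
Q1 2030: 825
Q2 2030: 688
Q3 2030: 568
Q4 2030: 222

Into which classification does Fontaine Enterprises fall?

Category A

Aggregate client securities transactions executed: 822 + 822 + 879 + 825 + 688 + 568 + 222 = 4,826.
4,826 ≤ 5,100, so Category A applies.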